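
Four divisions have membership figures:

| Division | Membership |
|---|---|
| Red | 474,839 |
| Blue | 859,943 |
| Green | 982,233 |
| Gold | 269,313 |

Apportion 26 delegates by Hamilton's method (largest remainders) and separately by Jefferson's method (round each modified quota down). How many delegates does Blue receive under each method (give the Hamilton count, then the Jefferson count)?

8 and 9

Hamilton: Red 5, Blue 8, Green 10, Gold 3.
Jefferson: Red 5, Blue 9, Green 10, Gold 2.
Blue gets 8 under Hamilton and 9 under Jefferson.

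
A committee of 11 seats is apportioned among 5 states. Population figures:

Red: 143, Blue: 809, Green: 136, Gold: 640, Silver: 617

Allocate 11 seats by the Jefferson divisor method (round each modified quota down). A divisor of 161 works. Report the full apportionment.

Red: 0; Blue: 5; Green: 0; Gold: 3; Silver: 3

With modified divisor 161: modified quotas Red 0.888, Blue 5.025, Green 0.845, Gold 3.975, Silver 3.832.
Rounding down: Red 0, Blue 5, Green 0, Gold 3, Silver 3 (total 11).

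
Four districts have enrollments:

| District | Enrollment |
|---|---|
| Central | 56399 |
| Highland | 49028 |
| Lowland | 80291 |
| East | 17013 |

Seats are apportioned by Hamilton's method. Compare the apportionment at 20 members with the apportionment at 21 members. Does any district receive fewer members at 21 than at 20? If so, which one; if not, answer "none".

At 20 seats: Central 5, Highland 5, Lowland 8, East 2.
At 21 seats: Central 6, Highland 5, Lowland 8, East 2.
No district's allocation decreased.

none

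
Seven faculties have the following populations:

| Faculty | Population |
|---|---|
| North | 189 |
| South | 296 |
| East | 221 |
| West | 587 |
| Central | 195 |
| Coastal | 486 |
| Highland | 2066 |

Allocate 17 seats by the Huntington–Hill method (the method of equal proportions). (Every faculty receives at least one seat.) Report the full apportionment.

With divisor 242: modified quotas North 0.781, South 1.223, East 0.913, West 2.426, Central 0.806, Coastal 2.008, Highland 8.537.
Geometric-mean thresholds: North (min 1), South √(1·2)=1.414, East (min 1), West √(2·3)=2.449, Central (min 1), Coastal √(2·3)=2.449, Highland √(8·9)=8.485.
Each quota rounded against its threshold gives North 1, South 1, East 1, West 2, Central 1, Coastal 2, Highland 9 (total 17).

North=1; South=1; East=1; West=2; Central=1; Coastal=2; Highland=9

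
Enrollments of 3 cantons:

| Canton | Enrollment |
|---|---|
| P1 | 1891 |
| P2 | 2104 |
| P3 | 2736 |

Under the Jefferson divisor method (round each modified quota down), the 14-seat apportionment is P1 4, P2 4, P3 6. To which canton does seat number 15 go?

Priority for the next seat is population ÷ (current seats + 1).
Priorities: P1 378.200, P2 420.800, P3 390.857.
Highest priority: P2.

P2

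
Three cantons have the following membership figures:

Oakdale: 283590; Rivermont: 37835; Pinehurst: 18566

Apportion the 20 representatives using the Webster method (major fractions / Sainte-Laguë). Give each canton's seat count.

Oakdale: 17, Rivermont: 2, Pinehurst: 1

Standard divisor 339991/20 ≈ 16999.55; standard quotas: Oakdale 16.682, Rivermont 2.226, Pinehurst 1.092.
Rounding to the nearest integer gives Oakdale 17, Rivermont 2, Pinehurst 1 — total 20, matching the house size, so no adjustment is needed.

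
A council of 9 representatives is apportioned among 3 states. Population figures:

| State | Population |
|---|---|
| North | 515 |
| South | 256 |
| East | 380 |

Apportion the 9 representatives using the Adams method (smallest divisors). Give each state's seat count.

North=4, South=2, East=3

Standard divisor 1151/9 ≈ 127.889; standard quotas: North 4.027, South 2.002, East 2.971.
Rounding up gives 5, 3, 3 = 11 seats, so the divisor must be adjusted.
With modified divisor 150: modified quotas North 3.433, South 1.707, East 2.533.
Rounding up: North 4, South 2, East 3 (total 9).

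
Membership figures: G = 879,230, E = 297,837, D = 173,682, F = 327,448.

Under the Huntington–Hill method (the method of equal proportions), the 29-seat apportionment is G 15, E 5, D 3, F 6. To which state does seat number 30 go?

G

Priority for the next seat is population ÷ (√(s·(s+1))).
Priorities: G 56754.052, E 54377.348, D 50137.675, F 50526.323.
Highest priority: G.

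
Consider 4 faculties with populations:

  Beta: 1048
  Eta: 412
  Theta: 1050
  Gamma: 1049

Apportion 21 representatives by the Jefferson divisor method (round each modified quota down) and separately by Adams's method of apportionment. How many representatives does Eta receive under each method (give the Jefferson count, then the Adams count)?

Jefferson: Beta 6, Eta 2, Theta 7, Gamma 6.
Adams: Beta 6, Eta 3, Theta 6, Gamma 6.
Eta gets 2 under Jefferson and 3 under Adams.

2 and 3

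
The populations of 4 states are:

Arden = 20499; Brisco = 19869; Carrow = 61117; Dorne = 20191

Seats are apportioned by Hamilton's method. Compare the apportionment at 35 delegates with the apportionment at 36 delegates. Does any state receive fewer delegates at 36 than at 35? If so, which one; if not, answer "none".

none

At 35 seats: Arden 6, Brisco 6, Carrow 17, Dorne 6.
At 36 seats: Arden 6, Brisco 6, Carrow 18, Dorne 6.
No state's allocation decreased.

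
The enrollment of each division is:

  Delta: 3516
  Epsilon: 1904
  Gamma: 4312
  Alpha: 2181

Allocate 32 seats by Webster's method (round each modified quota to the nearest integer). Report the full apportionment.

Standard divisor 11913/32 ≈ 372.281; standard quotas: Delta 9.444, Epsilon 5.114, Gamma 11.583, Alpha 5.858.
Rounding to the nearest integer gives Delta 9, Epsilon 5, Gamma 12, Alpha 6 — total 32, matching the house size, so no adjustment is needed.

Delta=9; Epsilon=5; Gamma=12; Alpha=6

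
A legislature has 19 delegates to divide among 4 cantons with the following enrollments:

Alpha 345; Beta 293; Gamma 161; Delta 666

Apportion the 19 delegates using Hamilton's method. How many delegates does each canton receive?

Standard divisor: 1465 ÷ 19 ≈ 77.105.
Standard quotas: Alpha 4.474, Beta 3.800, Gamma 2.088, Delta 8.638.
Lower quotas: Alpha 4, Beta 3, Gamma 2, Delta 8 (sum 17, leaving 2 seats).
Remainders in descending order: Beta 0.800, Delta 0.638, Alpha 0.474, Gamma 0.088.
Largest remainders: Beta, Delta receive the extra seats.

Alpha=4, Beta=4, Gamma=2, Delta=9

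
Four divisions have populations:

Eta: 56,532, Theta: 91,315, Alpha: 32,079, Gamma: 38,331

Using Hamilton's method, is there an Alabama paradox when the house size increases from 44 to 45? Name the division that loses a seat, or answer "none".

Alpha

At 44 seats: Eta 11, Theta 18, Alpha 7, Gamma 8.
At 45 seats: Eta 12, Theta 19, Alpha 6, Gamma 8.
Alpha drops from 7 to 6.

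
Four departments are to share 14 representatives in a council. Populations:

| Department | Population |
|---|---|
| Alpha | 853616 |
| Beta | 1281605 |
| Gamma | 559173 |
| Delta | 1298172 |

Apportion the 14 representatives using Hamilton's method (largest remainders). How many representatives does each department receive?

Alpha=3; Beta=4; Gamma=2; Delta=5

Total 3992566; standard divisor 3992566/14 ≈ 285183.286.
Standard quotas: Alpha 2.9932, Beta 4.4940, Gamma 1.9607, Delta 4.5521.
Lower quotas: Alpha 2, Beta 4, Gamma 1, Delta 4 (sum 11, leaving 3 seats).
Remainders in descending order: Alpha 0.9932, Gamma 0.9607, Delta 0.5521, Beta 0.4940.
The surplus seats go to Alpha, Gamma, Delta.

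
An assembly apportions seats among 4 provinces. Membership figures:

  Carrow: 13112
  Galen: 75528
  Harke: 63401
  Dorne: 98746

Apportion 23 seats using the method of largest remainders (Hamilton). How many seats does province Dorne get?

9

The standard divisor is 250787/23 ≈ 10903.783.
Standard quotas: Carrow 1.2025, Galen 6.9268, Harke 5.8146, Dorne 9.0561.
Lower quotas: Carrow 1, Galen 6, Harke 5, Dorne 9 (sum 21, leaving 2 seats).
Remainders in descending order: Galen 0.9268, Harke 0.8146, Carrow 0.2025, Dorne 0.0561.
Largest remainders: Galen, Harke receive the extra seats.
Dorne receives 9.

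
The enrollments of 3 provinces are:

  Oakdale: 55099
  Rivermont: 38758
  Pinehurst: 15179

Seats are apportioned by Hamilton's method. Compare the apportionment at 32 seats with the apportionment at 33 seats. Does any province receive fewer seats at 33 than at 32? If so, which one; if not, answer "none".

At 32 seats: Oakdale 16, Rivermont 11, Pinehurst 5.
At 33 seats: Oakdale 17, Rivermont 12, Pinehurst 4.
Pinehurst drops from 5 to 4.

Pinehurst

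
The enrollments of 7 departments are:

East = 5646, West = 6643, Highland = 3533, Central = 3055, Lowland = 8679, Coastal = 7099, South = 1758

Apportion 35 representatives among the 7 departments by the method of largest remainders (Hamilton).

Standard divisor: 36413 ÷ 35 ≈ 1040.371.
Standard quotas: East 5.4269, West 6.3852, Highland 3.3959, Central 2.9365, Lowland 8.3422, Coastal 6.8235, South 1.6898.
Lower quotas: East 5, West 6, Highland 3, Central 2, Lowland 8, Coastal 6, South 1 (sum 31, leaving 4 seats).
Remainders in descending order: Central 0.9365, Coastal 0.8235, South 0.6898, East 0.4269, Highland 0.3959, West 0.3852, Lowland 0.3422.
Largest remainders: Central, Coastal, South, East receive the extra seats.

East 6, West 6, Highland 3, Central 3, Lowland 8, Coastal 7, South 2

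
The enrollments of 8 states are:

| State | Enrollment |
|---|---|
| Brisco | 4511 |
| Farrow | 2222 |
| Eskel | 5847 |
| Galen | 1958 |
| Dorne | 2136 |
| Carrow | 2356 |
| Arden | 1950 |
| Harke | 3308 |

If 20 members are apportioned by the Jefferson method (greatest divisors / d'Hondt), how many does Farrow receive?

2

Standard divisor 24288/20 ≈ 1214.4; standard quotas: Brisco 3.715, Farrow 1.830, Eskel 4.815, Galen 1.612, Dorne 1.759, Carrow 1.940, Arden 1.606, Harke 2.724.
Rounding down gives 3, 1, 4, 1, 1, 1, 1, 2 = 14 seats, so the divisor must be adjusted.
With modified divisor 1000: modified quotas Brisco 4.511, Farrow 2.222, Eskel 5.847, Galen 1.958, Dorne 2.136, Carrow 2.356, Arden 1.950, Harke 3.308.
Rounding down: Brisco 4, Farrow 2, Eskel 5, Galen 1, Dorne 2, Carrow 2, Arden 1, Harke 3 (total 20).
Farrow receives 2.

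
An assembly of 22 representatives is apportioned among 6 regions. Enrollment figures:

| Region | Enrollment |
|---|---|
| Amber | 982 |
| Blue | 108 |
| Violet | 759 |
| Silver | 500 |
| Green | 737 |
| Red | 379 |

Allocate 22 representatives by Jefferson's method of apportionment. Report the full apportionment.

Amber: 7; Blue: 0; Violet: 5; Silver: 3; Green: 5; Red: 2

Standard divisor 3465/22 ≈ 157.5; standard quotas: Amber 6.235, Blue 0.686, Violet 4.819, Silver 3.175, Green 4.679, Red 2.406.
Rounding down gives 6, 0, 4, 3, 4, 2 = 19 seats, so the divisor must be adjusted.
With modified divisor 130: modified quotas Amber 7.554, Blue 0.831, Violet 5.838, Silver 3.846, Green 5.669, Red 2.915.
Rounding down: Amber 7, Blue 0, Violet 5, Silver 3, Green 5, Red 2 (total 22).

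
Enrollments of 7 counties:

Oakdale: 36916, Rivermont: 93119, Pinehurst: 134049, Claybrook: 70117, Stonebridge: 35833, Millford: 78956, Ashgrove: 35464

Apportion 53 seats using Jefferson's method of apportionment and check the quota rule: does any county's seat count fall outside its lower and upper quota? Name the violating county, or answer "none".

Standard quotas: Oakdale 4.039, Rivermont 10.187, Pinehurst 14.665, Claybrook 7.671, Stonebridge 3.920, Millford 8.638, Ashgrove 3.880.
Jefferson allocation: Oakdale 4, Rivermont 10, Pinehurst 15, Claybrook 7, Stonebridge 4, Millford 9, Ashgrove 4.
Every allocation lies between the lower and upper quota.

none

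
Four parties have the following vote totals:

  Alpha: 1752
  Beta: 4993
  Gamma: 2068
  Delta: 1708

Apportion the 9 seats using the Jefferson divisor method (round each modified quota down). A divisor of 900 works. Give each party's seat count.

Alpha: 1, Beta: 5, Gamma: 2, Delta: 1

With modified divisor 900: modified quotas Alpha 1.947, Beta 5.548, Gamma 2.298, Delta 1.898.
Rounding down: Alpha 1, Beta 5, Gamma 2, Delta 1 (total 9).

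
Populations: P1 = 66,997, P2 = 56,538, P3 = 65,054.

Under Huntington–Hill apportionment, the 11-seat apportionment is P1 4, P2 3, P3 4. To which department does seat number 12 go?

P2

Priority for the next seat is population ÷ (√(s·(s+1))).
Priorities: P1 14980.985, P2 16321.115, P3 14546.517.
Highest priority: P2.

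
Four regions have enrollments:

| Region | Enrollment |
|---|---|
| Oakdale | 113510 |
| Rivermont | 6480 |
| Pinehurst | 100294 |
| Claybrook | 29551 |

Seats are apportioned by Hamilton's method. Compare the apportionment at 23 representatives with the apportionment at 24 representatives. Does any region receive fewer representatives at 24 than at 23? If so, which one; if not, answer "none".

Rivermont

At 23 seats: Oakdale 10, Rivermont 1, Pinehurst 9, Claybrook 3.
At 24 seats: Oakdale 11, Rivermont 0, Pinehurst 10, Claybrook 3.
Rivermont drops from 1 to 0.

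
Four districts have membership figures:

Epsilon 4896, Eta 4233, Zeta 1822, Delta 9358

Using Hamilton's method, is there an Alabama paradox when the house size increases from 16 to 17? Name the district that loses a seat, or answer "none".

Zeta

At 16 seats: Epsilon 4, Eta 3, Zeta 2, Delta 7.
At 17 seats: Epsilon 4, Eta 4, Zeta 1, Delta 8.
Zeta drops from 2 to 1.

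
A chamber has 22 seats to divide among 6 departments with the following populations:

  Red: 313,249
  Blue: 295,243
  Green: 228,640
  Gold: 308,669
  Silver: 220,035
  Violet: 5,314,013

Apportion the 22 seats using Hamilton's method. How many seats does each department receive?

Red=1; Blue=1; Green=1; Gold=1; Silver=1; Violet=17

Standard divisor: 6679849 ÷ 22 ≈ 303629.5.
Standard quotas: Red 1.0317, Blue 0.9724, Green 0.7530, Gold 1.0166, Silver 0.7247, Violet 17.5016.
Lower quotas: Red 1, Blue 0, Green 0, Gold 1, Silver 0, Violet 17 (sum 19, leaving 3 seats).
Remainders in descending order: Blue 0.9724, Green 0.7530, Silver 0.7247, Violet 0.5016, Red 0.0317, Gold 0.0166.
The surplus seats go to Blue, Green, Silver.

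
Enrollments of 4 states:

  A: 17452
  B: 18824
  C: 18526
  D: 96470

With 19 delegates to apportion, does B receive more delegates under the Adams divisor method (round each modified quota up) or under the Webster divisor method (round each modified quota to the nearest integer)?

Adams

Adams: A 2, B 3, C 3, D 11.
Webster: A 2, B 2, C 2, D 13.
B gets 3 under Adams and 2 under Webster.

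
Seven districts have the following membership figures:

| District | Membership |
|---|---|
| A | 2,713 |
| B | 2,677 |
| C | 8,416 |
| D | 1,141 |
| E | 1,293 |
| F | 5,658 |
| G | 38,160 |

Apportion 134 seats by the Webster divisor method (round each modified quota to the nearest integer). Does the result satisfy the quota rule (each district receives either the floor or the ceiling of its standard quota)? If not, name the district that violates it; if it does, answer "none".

G

Standard quotas: A 6.053, B 5.973, C 18.778, D 2.546, E 2.885, F 12.624, G 85.142.
Webster allocation: A 6, B 6, C 19, D 3, E 3, F 13, G 84.
G has quota 85.142 (lower 85, upper 86) but receives 84 — outside the quota interval.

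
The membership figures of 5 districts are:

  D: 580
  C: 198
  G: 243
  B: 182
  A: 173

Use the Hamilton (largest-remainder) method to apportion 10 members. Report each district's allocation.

Standard divisor: 1376 ÷ 10 ≈ 137.6.
Standard quotas: D 4.215, C 1.439, G 1.766, B 1.323, A 1.257.
Lower quotas: D 4, C 1, G 1, B 1, A 1 (sum 8, leaving 2 seats).
Remainders in descending order: G 0.766, C 0.439, B 0.323, A 0.257, D 0.215.
The surplus seats go to G, C.

D: 4, C: 2, G: 2, B: 1, A: 1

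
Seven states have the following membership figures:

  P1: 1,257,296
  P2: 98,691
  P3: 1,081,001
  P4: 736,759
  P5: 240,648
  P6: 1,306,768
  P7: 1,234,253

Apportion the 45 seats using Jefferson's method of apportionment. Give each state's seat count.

P1=10, P2=0, P3=8, P4=6, P5=1, P6=10, P7=10

Standard divisor 5955416/45 ≈ 132342.578; standard quotas: P1 9.500, P2 0.746, P3 8.168, P4 5.567, P5 1.818, P6 9.874, P7 9.326.
Rounding down gives 9, 0, 8, 5, 1, 9, 9 = 41 seats, so the divisor must be adjusted.
With modified divisor 121600: modified quotas P1 10.340, P2 0.812, P3 8.890, P4 6.059, P5 1.979, P6 10.746, P7 10.150.
Rounding down: P1 10, P2 0, P3 8, P4 6, P5 1, P6 10, P7 10 (total 45).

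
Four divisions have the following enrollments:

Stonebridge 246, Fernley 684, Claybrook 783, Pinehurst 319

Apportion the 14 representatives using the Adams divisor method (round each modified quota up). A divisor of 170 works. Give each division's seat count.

Stonebridge 2; Fernley 5; Claybrook 5; Pinehurst 2

With modified divisor 170: modified quotas Stonebridge 1.447, Fernley 4.024, Claybrook 4.606, Pinehurst 1.876.
Rounding up: Stonebridge 2, Fernley 5, Claybrook 5, Pinehurst 2 (total 14).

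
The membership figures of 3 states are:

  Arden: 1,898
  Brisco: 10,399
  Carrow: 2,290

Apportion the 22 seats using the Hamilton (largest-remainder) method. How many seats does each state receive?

Arden: 3, Brisco: 16, Carrow: 3

Total 14587; standard divisor 14587/22 ≈ 663.045.
Standard quotas: Arden 2.8625, Brisco 15.6837, Carrow 3.4538.
Lower quotas: Arden 2, Brisco 15, Carrow 3 (sum 20, leaving 2 seats).
Remainders in descending order: Arden 0.8625, Brisco 0.6837, Carrow 0.4538.
Largest remainders: Arden, Brisco receive the extra seats.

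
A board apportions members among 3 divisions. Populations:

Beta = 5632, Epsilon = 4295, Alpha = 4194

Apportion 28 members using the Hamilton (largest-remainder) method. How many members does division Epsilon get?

Total 14121; standard divisor 14121/28 ≈ 504.321.
Standard quotas: Beta 11.1675, Epsilon 8.5164, Alpha 8.3161.
Lower quotas: Beta 11, Epsilon 8, Alpha 8 (sum 27, leaving 1 seat).
Remainders in descending order: Epsilon 0.5164, Alpha 0.3161, Beta 0.1675.
The surplus seat goes to Epsilon.
Epsilon receives 9.

9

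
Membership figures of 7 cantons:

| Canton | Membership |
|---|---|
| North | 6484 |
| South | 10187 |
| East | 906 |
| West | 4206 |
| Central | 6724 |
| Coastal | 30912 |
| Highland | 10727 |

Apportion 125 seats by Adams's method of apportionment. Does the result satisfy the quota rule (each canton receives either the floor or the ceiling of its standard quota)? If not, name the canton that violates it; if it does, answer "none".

Standard quotas: North 11.554, South 18.153, East 1.614, West 7.495, Central 11.982, Coastal 55.085, Highland 19.115.
Adams allocation: North 12, South 18, East 2, West 8, Central 12, Coastal 54, Highland 19.
Coastal has quota 55.085 (lower 55, upper 56) but receives 54 — outside the quota interval.

Coastal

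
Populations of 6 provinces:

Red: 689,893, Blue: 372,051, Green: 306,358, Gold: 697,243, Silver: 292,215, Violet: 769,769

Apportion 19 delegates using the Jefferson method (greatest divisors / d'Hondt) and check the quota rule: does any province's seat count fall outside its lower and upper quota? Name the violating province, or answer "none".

none

Standard quotas: Red 4.191, Blue 2.260, Green 1.861, Gold 4.236, Silver 1.775, Violet 4.676.
Jefferson allocation: Red 4, Blue 2, Green 2, Gold 4, Silver 2, Violet 5.
Every allocation lies between the lower and upper quota.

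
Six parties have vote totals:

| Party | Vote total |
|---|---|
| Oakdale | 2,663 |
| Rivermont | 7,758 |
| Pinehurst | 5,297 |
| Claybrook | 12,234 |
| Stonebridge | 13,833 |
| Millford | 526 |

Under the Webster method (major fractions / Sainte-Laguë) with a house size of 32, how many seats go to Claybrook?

9

Standard divisor 42311/32 ≈ 1322.219; standard quotas: Oakdale 2.014, Rivermont 5.867, Pinehurst 4.006, Claybrook 9.253, Stonebridge 10.462, Millford 0.398.
Rounding to the nearest integer gives 2, 6, 4, 9, 10, 0 = 31 seats, so the divisor must be adjusted.
With modified divisor 1300: modified quotas Oakdale 2.048, Rivermont 5.968, Pinehurst 4.075, Claybrook 9.411, Stonebridge 10.641, Millford 0.405.
Rounding to the nearest integer: Oakdale 2, Rivermont 6, Pinehurst 4, Claybrook 9, Stonebridge 11, Millford 0 (total 32).
Claybrook receives 9.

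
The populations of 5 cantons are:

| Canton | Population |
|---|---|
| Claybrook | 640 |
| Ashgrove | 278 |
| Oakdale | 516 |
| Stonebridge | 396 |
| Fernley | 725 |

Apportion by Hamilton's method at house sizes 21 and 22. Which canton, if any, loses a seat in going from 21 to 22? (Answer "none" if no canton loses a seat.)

At 21 seats: Claybrook 5, Ashgrove 3, Oakdale 4, Stonebridge 3, Fernley 6.
At 22 seats: Claybrook 6, Ashgrove 2, Oakdale 5, Stonebridge 3, Fernley 6.
Ashgrove drops from 3 to 2.

Ashgrove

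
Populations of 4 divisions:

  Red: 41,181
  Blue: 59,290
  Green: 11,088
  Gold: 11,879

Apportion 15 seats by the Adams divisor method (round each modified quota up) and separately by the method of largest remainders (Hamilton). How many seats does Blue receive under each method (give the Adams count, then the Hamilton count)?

Adams: Red 5, Blue 6, Green 2, Gold 2.
Hamilton: Red 5, Blue 7, Green 1, Gold 2.
Blue gets 6 under Adams and 7 under Hamilton.

6 and 7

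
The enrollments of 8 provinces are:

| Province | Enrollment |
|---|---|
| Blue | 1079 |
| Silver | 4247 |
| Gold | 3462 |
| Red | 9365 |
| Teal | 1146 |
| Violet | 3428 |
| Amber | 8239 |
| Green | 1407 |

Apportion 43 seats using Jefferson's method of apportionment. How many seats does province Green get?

Standard divisor 32373/43 ≈ 752.86; standard quotas: Blue 1.433, Silver 5.641, Gold 4.598, Red 12.439, Teal 1.522, Violet 4.553, Amber 10.944, Green 1.869.
Rounding down gives 1, 5, 4, 12, 1, 4, 10, 1 = 38 seats, so the divisor must be adjusted.
With modified divisor 689: modified quotas Blue 1.566, Silver 6.164, Gold 5.025, Red 13.592, Teal 1.663, Violet 4.975, Amber 11.958, Green 2.042.
Rounding down: Blue 1, Silver 6, Gold 5, Red 13, Teal 1, Violet 4, Amber 11, Green 2 (total 43).
Green receives 2.

2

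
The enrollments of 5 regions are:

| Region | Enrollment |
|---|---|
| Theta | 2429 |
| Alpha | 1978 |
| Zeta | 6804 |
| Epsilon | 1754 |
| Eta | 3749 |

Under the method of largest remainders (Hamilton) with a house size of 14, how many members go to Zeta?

The standard divisor is 16714/14 ≈ 1193.857.
Standard quotas: Theta 2.0346, Alpha 1.6568, Zeta 5.6992, Epsilon 1.4692, Eta 3.1402.
Lower quotas: Theta 2, Alpha 1, Zeta 5, Epsilon 1, Eta 3 (sum 12, leaving 2 seats).
Remainders in descending order: Zeta 0.6992, Alpha 0.6568, Epsilon 0.4692, Eta 0.1402, Theta 0.0346.
The surplus seats go to Zeta, Alpha.
Zeta receives 6.

6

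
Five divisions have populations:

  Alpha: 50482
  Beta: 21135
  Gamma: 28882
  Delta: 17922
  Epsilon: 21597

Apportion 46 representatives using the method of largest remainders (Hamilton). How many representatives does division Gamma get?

9

The standard divisor is 140018/46 ≈ 3043.87.
Standard quotas: Alpha 16.5848, Beta 6.9435, Gamma 9.4886, Delta 5.8879, Epsilon 7.0952.
Lower quotas: Alpha 16, Beta 6, Gamma 9, Delta 5, Epsilon 7 (sum 43, leaving 3 seats).
Remainders in descending order: Beta 0.9435, Delta 0.8879, Alpha 0.5848, Gamma 0.4886, Epsilon 0.0952.
Largest remainders: Beta, Delta, Alpha receive the extra seats.
Gamma receives 9.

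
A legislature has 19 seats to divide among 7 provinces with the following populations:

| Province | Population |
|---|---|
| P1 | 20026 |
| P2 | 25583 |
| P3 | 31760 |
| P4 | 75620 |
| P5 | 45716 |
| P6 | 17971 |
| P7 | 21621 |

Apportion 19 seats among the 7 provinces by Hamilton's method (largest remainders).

The standard divisor is 238297/19 ≈ 12541.947.
Standard quotas: P1 1.5967, P2 2.0398, P3 2.5323, P4 6.0294, P5 3.6450, P6 1.4329, P7 1.7239.
Lower quotas: P1 1, P2 2, P3 2, P4 6, P5 3, P6 1, P7 1 (sum 16, leaving 3 seats).
Remainders in descending order: P7 0.7239, P5 0.6450, P1 0.5967, P3 0.5323, P6 0.4329, P2 0.0398, P4 0.0294.
Largest remainders: P7, P5, P1 receive the extra seats.

P1 2, P2 2, P3 2, P4 6, P5 4, P6 1, P7 2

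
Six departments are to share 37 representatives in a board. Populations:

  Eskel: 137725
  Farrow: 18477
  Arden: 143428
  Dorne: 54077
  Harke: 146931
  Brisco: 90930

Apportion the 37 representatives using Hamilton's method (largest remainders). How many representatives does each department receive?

Standard divisor: 591568 ÷ 37 ≈ 15988.324.
Standard quotas: Eskel 8.6141, Farrow 1.1557, Arden 8.9708, Dorne 3.3823, Harke 9.1899, Brisco 5.6873.
Lower quotas: Eskel 8, Farrow 1, Arden 8, Dorne 3, Harke 9, Brisco 5 (sum 34, leaving 3 seats).
Remainders in descending order: Arden 0.9708, Brisco 0.6873, Eskel 0.6141, Dorne 0.3823, Harke 0.1899, Farrow 0.1557.
Largest remainders: Arden, Brisco, Eskel receive the extra seats.

Eskel 9, Farrow 1, Arden 9, Dorne 3, Harke 9, Brisco 6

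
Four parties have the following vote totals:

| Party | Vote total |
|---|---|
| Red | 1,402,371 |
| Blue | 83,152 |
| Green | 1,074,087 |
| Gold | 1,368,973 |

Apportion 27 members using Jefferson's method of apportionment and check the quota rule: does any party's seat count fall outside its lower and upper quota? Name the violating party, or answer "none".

Standard quotas: Red 9.638, Blue 0.571, Green 7.382, Gold 9.409.
Jefferson allocation: Red 10, Blue 0, Green 7, Gold 10.
Every allocation lies between the lower and upper quota.

none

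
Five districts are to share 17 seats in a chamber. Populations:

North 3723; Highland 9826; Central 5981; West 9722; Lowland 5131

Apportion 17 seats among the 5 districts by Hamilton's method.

North: 2, Highland: 5, Central: 3, West: 5, Lowland: 2

The standard divisor is 34383/17 ≈ 2022.529.
Standard quotas: North 1.8408, Highland 4.8583, Central 2.9572, West 4.8069, Lowland 2.5369.
Lower quotas: North 1, Highland 4, Central 2, West 4, Lowland 2 (sum 13, leaving 4 seats).
Remainders in descending order: Central 0.9572, Highland 0.8583, North 0.8408, West 0.8069, Lowland 0.5369.
The surplus seats go to Central, Highland, North, West.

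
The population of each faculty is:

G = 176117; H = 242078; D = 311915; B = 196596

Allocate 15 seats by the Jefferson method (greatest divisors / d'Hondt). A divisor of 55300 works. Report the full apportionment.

With modified divisor 55300: modified quotas G 3.185, H 4.378, D 5.640, B 3.555.
Rounding down: G 3, H 4, D 5, B 3 (total 15).

G: 3, H: 4, D: 5, B: 3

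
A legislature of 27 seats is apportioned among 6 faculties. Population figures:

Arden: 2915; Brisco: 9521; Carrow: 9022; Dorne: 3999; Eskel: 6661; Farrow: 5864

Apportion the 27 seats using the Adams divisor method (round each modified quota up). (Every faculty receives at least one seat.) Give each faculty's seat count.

Arden=2; Brisco=7; Carrow=6; Dorne=3; Eskel=5; Farrow=4

Standard divisor 37982/27 ≈ 1406.741; standard quotas: Arden 2.072, Brisco 6.768, Carrow 6.413, Dorne 2.843, Eskel 4.735, Farrow 4.169.
Rounding up gives 3, 7, 7, 3, 5, 5 = 30 seats, so the divisor must be adjusted.
With modified divisor 1550: modified quotas Arden 1.881, Brisco 6.143, Carrow 5.821, Dorne 2.580, Eskel 4.297, Farrow 3.783.
Rounding up: Arden 2, Brisco 7, Carrow 6, Dorne 3, Eskel 5, Farrow 4 (total 27).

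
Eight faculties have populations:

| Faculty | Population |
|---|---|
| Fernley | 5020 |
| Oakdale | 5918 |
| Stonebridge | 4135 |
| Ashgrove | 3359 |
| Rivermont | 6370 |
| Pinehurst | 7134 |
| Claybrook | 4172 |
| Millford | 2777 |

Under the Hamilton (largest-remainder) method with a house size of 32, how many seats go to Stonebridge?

3

The standard divisor is 38885/32 ≈ 1215.156.
Standard quotas: Fernley 4.1312, Oakdale 4.8702, Stonebridge 3.4029, Ashgrove 2.7643, Rivermont 5.2421, Pinehurst 5.8708, Claybrook 3.4333, Millford 2.2853.
Lower quotas: Fernley 4, Oakdale 4, Stonebridge 3, Ashgrove 2, Rivermont 5, Pinehurst 5, Claybrook 3, Millford 2 (sum 28, leaving 4 seats).
Remainders in descending order: Pinehurst 0.8708, Oakdale 0.8702, Ashgrove 0.7643, Claybrook 0.4333, Stonebridge 0.4029, Millford 0.2853, Rivermont 0.2421, Fernley 0.1312.
Largest remainders: Pinehurst, Oakdale, Ashgrove, Claybrook receive the extra seats.
Stonebridge receives 3.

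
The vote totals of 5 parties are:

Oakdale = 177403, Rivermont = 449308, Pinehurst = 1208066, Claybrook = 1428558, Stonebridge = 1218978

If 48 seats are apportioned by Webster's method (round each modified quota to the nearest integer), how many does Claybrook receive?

Standard divisor 4482313/48 ≈ 93381.521; standard quotas: Oakdale 1.900, Rivermont 4.812, Pinehurst 12.937, Claybrook 15.298, Stonebridge 13.054.
Rounding to the nearest integer gives Oakdale 2, Rivermont 5, Pinehurst 13, Claybrook 15, Stonebridge 13 — total 48, matching the house size, so no adjustment is needed.
Claybrook receives 15.

15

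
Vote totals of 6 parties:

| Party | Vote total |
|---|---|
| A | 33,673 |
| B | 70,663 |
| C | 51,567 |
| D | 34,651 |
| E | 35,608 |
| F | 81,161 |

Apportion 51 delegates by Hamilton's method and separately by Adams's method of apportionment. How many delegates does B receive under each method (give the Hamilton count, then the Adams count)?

12 and 11

Hamilton: A 6, B 12, C 8, D 6, E 6, F 13.
Adams: A 6, B 11, C 9, D 6, E 6, F 13.
B gets 12 under Hamilton and 11 under Adams.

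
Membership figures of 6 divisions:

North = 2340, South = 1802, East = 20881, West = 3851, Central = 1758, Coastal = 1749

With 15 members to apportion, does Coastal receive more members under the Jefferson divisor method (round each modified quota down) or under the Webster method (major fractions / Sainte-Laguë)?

Jefferson: North 1, South 1, East 11, West 2, Central 0, Coastal 0.
Webster: North 1, South 1, East 9, West 2, Central 1, Coastal 1.
Coastal gets 0 under Jefferson and 1 under Webster.

Webster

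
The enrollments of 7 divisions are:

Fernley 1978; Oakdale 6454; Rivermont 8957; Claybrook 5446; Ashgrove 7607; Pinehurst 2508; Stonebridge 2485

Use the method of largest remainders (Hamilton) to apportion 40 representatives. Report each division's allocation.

Fernley 2, Oakdale 7, Rivermont 10, Claybrook 6, Ashgrove 9, Pinehurst 3, Stonebridge 3

The standard divisor is 35435/40 ≈ 885.875.
Standard quotas: Fernley 2.2328, Oakdale 7.2855, Rivermont 10.1109, Claybrook 6.1476, Ashgrove 8.5870, Pinehurst 2.8311, Stonebridge 2.8051.
Lower quotas: Fernley 2, Oakdale 7, Rivermont 10, Claybrook 6, Ashgrove 8, Pinehurst 2, Stonebridge 2 (sum 37, leaving 3 seats).
Remainders in descending order: Pinehurst 0.8311, Stonebridge 0.8051, Ashgrove 0.5870, Oakdale 0.2855, Fernley 0.2328, Claybrook 0.1476, Rivermont 0.1109.
The surplus seats go to Pinehurst, Stonebridge, Ashgrove.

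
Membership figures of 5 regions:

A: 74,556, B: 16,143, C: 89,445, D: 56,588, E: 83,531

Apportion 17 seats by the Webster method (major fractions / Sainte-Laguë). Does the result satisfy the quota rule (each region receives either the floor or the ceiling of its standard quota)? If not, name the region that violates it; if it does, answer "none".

none

Standard quotas: A 3.958, B 0.857, C 4.748, D 3.004, E 4.434.
Webster allocation: A 4, B 1, C 5, D 3, E 4.
Every allocation lies between the lower and upper quota.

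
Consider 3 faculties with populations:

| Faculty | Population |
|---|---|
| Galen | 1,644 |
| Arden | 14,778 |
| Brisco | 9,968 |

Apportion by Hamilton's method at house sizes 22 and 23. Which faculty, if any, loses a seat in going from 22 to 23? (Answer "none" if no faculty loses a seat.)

Galen

At 22 seats: Galen 2, Arden 12, Brisco 8.
At 23 seats: Galen 1, Arden 13, Brisco 9.
Galen drops from 2 to 1.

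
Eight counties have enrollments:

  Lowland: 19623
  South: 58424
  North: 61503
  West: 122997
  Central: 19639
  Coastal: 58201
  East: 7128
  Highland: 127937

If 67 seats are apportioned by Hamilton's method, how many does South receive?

Standard divisor: 475452 ÷ 67 ≈ 7096.299.
Standard quotas: Lowland 2.7652, South 8.2330, North 8.6669, West 17.3326, Central 2.7675, Coastal 8.2016, East 1.0045, Highland 18.0287.
Lower quotas: Lowland 2, South 8, North 8, West 17, Central 2, Coastal 8, East 1, Highland 18 (sum 64, leaving 3 seats).
Remainders in descending order: Central 0.7675, Lowland 0.7652, North 0.6669, West 0.3326, South 0.2330, Coastal 0.2016, Highland 0.0287, East 0.0045.
Largest remainders: Central, Lowland, North receive the extra seats.
South receives 8.

8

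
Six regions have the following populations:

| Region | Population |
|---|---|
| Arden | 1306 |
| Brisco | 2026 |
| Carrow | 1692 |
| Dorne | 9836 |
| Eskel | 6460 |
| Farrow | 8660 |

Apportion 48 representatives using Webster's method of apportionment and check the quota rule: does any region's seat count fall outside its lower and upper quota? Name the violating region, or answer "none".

Standard quotas: Arden 2.091, Brisco 3.244, Carrow 2.709, Dorne 15.748, Eskel 10.343, Farrow 13.865.
Webster allocation: Arden 2, Brisco 3, Carrow 3, Dorne 16, Eskel 10, Farrow 14.
Every allocation lies between the lower and upper quota.

none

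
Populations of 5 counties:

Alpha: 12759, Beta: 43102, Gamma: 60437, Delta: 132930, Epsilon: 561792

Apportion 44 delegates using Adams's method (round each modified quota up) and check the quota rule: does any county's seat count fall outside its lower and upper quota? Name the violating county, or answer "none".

Standard quotas: Alpha 0.692, Beta 2.338, Gamma 3.279, Delta 7.212, Epsilon 30.479.
Adams allocation: Alpha 1, Beta 3, Gamma 4, Delta 7, Epsilon 29.
Epsilon has quota 30.479 (lower 30, upper 31) but receives 29 — outside the quota interval.

Epsilon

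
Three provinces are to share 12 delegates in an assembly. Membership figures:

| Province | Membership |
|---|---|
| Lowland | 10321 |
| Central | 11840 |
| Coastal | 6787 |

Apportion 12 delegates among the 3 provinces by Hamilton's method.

The standard divisor is 28948/12 ≈ 2412.333.
Standard quotas: Lowland 4.2784, Central 4.9081, Coastal 2.8135.
Lower quotas: Lowland 4, Central 4, Coastal 2 (sum 10, leaving 2 seats).
Remainders in descending order: Central 0.9081, Coastal 0.8135, Lowland 0.2784.
The surplus seats go to Central, Coastal.

Lowland 4, Central 5, Coastal 3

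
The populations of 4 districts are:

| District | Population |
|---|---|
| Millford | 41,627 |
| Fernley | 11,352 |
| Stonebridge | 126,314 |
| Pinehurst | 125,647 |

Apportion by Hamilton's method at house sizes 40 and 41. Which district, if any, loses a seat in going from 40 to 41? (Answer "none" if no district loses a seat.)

Fernley

At 40 seats: Millford 5, Fernley 2, Stonebridge 17, Pinehurst 16.
At 41 seats: Millford 6, Fernley 1, Stonebridge 17, Pinehurst 17.
Fernley drops from 2 to 1.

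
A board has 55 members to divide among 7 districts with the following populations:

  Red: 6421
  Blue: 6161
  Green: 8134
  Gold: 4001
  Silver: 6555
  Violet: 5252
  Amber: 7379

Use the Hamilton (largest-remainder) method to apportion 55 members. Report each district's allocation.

The standard divisor is 43903/55 ≈ 798.236.
Standard quotas: Red 8.0440, Blue 7.7183, Green 10.1900, Gold 5.0123, Silver 8.2119, Violet 6.5795, Amber 9.2441.
Lower quotas: Red 8, Blue 7, Green 10, Gold 5, Silver 8, Violet 6, Amber 9 (sum 53, leaving 2 seats).
Remainders in descending order: Blue 0.7183, Violet 0.5795, Amber 0.2441, Silver 0.2119, Green 0.1900, Red 0.0440, Gold 0.0123.
Largest remainders: Blue, Violet receive the extra seats.

Red: 8; Blue: 8; Green: 10; Gold: 5; Silver: 8; Violet: 7; Amber: 9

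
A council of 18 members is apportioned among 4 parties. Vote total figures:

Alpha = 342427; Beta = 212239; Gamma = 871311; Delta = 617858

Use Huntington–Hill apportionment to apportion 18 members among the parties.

With divisor 114619: modified quotas Alpha 2.988, Beta 1.852, Gamma 7.602, Delta 5.391.
Geometric-mean thresholds: Alpha √(2·3)=2.449, Beta √(1·2)=1.414, Gamma √(7·8)=7.483, Delta √(5·6)=5.477.
Each quota rounded against its threshold gives Alpha 3, Beta 2, Gamma 8, Delta 5 (total 18).

Alpha=3; Beta=2; Gamma=8; Delta=5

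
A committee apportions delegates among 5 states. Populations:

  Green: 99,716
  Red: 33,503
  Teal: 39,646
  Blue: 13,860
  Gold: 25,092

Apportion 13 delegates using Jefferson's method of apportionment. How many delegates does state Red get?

Standard divisor 211817/13 ≈ 16293.615; standard quotas: Green 6.120, Red 2.056, Teal 2.433, Blue 0.851, Gold 1.540.
Rounding down gives 6, 2, 2, 0, 1 = 11 seats, so the divisor must be adjusted.
With modified divisor 13500: modified quotas Green 7.386, Red 2.482, Teal 2.937, Blue 1.027, Gold 1.859.
Rounding down: Green 7, Red 2, Teal 2, Blue 1, Gold 1 (total 13).
Red receives 2.

2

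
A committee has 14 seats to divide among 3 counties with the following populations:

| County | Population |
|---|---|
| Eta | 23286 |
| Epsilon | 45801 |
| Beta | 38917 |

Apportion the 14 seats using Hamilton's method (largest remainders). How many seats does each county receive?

The standard divisor is 108004/14 ≈ 7714.571.
Standard quotas: Eta 3.0184, Epsilon 5.9369, Beta 5.0446.
Lower quotas: Eta 3, Epsilon 5, Beta 5 (sum 13, leaving 1 seat).
Remainders in descending order: Epsilon 0.9369, Beta 0.0446, Eta 0.0184.
Largest remainder: Epsilon receives the extra seat.

Eta=3, Epsilon=6, Beta=5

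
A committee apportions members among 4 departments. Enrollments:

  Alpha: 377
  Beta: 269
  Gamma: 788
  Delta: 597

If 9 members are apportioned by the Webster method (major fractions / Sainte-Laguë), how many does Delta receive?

Standard divisor 2031/9 ≈ 225.667; standard quotas: Alpha 1.671, Beta 1.192, Gamma 3.492, Delta 2.645.
Rounding to the nearest integer gives Alpha 2, Beta 1, Gamma 3, Delta 3 — total 9, matching the house size, so no adjustment is needed.
Delta receives 3.

3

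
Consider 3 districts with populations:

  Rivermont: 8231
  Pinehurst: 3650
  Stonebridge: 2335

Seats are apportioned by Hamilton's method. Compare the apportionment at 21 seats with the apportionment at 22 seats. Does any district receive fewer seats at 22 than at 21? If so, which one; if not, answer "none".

Stonebridge

At 21 seats: Rivermont 12, Pinehurst 5, Stonebridge 4.
At 22 seats: Rivermont 13, Pinehurst 6, Stonebridge 3.
Stonebridge drops from 4 to 3.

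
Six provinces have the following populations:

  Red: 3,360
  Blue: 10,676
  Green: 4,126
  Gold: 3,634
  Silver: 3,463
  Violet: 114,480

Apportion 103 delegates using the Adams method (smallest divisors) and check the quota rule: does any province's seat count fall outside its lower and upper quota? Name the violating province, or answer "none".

Violet

Standard quotas: Red 2.477, Blue 7.869, Green 3.041, Gold 2.679, Silver 2.553, Violet 84.382.
Adams allocation: Red 3, Blue 8, Green 3, Gold 3, Silver 3, Violet 83.
Violet has quota 84.382 (lower 84, upper 85) but receives 83 — outside the quota interval.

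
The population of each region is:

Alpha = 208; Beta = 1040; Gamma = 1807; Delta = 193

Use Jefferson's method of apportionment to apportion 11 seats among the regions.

Alpha: 0, Beta: 4, Gamma: 7, Delta: 0

Standard divisor 3248/11 ≈ 295.273; standard quotas: Alpha 0.704, Beta 3.522, Gamma 6.120, Delta 0.654.
Rounding down gives 0, 3, 6, 0 = 9 seats, so the divisor must be adjusted.
With modified divisor 240: modified quotas Alpha 0.867, Beta 4.333, Gamma 7.529, Delta 0.804.
Rounding down: Alpha 0, Beta 4, Gamma 7, Delta 0 (total 11).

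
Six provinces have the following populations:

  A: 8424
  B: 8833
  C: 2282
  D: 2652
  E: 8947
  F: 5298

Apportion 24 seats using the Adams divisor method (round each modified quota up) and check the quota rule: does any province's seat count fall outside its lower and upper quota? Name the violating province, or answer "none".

Standard quotas: A 5.549, B 5.818, C 1.503, D 1.747, E 5.893, F 3.490.
Adams allocation: A 5, B 6, C 2, D 2, E 6, F 3.
Every allocation lies between the lower and upper quota.

none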